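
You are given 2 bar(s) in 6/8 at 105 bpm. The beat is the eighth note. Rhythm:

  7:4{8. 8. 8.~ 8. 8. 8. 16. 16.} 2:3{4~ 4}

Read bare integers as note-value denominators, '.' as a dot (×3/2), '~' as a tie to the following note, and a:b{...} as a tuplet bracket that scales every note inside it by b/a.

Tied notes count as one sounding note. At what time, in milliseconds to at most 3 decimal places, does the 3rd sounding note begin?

1. 0.0ms @ 0 + 489.796ms (6/7)
2. 489.796ms @ 6/7 + 489.796ms (6/7)
3. 979.592ms @ 12/7 + 979.592ms (12/7)
4. 1959.184ms @ 24/7 + 489.796ms (6/7)
5. 2448.98ms @ 30/7 + 489.796ms (6/7)
6. 2938.776ms @ 36/7 + 244.898ms (3/7)
7. 3183.673ms @ 39/7 + 244.898ms (3/7)
8. 3428.571ms @ 6 + 3428.571ms (6)

note 3 onset = 12/7b = 979.592ms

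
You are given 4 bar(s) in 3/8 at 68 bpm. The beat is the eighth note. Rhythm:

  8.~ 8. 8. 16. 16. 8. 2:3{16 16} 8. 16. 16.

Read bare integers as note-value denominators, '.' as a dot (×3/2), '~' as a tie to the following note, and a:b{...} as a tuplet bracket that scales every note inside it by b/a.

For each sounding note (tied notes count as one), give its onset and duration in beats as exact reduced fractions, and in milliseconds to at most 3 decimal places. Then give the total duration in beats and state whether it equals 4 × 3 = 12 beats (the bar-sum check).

1) 0.0ms=0b +2647.059ms=3b
2) 2647.059ms=3b +1323.529ms=3/2b
3) 3970.588ms=9/2b +661.765ms=3/4b
4) 4632.353ms=21/4b +661.765ms=3/4b
5) 5294.118ms=6b +1323.529ms=3/2b
6) 6617.647ms=15/2b +661.765ms=3/4b
7) 7279.412ms=33/4b +661.765ms=3/4b
8) 7941.176ms=9b +1323.529ms=3/2b
9) 9264.706ms=21/2b +661.765ms=3/4b
10) 9926.471ms=45/4b +661.765ms=3/4b
Σ=12b of 12 (68bpm 3/8) — PASS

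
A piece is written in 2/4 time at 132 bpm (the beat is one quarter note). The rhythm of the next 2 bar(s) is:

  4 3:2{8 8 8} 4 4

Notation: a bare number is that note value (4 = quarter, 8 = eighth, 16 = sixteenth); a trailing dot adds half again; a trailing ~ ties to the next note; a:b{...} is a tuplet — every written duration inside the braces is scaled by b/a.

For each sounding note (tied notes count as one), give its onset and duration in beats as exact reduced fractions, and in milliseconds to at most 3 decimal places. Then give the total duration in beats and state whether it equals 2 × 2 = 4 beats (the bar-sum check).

1) 0.0ms=0b +454.545ms=1b
2) 454.545ms=1b +151.515ms=1/3b
3) 606.061ms=4/3b +151.515ms=1/3b
4) 757.576ms=5/3b +151.515ms=1/3b
5) 909.091ms=2b +454.545ms=1b
6) 1363.636ms=3b +454.545ms=1b
Σ=4b of 4 (132bpm 2/4) — PASS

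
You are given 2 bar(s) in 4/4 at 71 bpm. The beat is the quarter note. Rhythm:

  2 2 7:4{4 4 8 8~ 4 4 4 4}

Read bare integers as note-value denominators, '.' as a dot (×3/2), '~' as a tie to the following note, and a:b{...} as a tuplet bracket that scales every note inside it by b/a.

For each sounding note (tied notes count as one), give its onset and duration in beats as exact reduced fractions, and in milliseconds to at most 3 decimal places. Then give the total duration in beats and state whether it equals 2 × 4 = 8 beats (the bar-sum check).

1) 0.0ms=0b +1690.141ms=2b
2) 1690.141ms=2b +1690.141ms=2b
3) 3380.282ms=4b +482.897ms=4/7b
4) 3863.179ms=32/7b +482.897ms=4/7b
5) 4346.076ms=36/7b +241.449ms=2/7b
6) 4587.525ms=38/7b +724.346ms=6/7b
7) 5311.871ms=44/7b +482.897ms=4/7b
8) 5794.769ms=48/7b +482.897ms=4/7b
9) 6277.666ms=52/7b +482.897ms=4/7b
Σ=8b of 8 (71bpm 4/4) — PASS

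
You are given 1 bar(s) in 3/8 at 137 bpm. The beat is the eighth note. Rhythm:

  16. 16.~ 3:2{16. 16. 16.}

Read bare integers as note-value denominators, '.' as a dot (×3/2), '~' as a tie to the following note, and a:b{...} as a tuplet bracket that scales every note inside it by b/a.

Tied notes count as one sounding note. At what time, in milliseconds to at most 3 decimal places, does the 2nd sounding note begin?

note 2 onset = 3/4b = 328.467ms

1. 0.0ms @ 0 + 328.467ms (3/4)
2. 328.467ms @ 3/4 + 547.445ms (5/4)
3. 875.912ms @ 2 + 218.978ms (1/2)
4. 1094.891ms @ 5/2 + 218.978ms (1/2)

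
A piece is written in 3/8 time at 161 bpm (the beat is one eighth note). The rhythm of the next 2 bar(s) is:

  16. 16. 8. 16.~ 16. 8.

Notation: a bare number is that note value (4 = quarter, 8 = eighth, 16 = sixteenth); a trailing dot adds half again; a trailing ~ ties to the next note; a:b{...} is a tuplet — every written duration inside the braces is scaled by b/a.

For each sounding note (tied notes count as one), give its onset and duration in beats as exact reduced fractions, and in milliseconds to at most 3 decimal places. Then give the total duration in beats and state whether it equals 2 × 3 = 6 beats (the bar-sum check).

1) 0.0ms=0b +279.503ms=3/4b
2) 279.503ms=3/4b +279.503ms=3/4b
3) 559.006ms=3/2b +559.006ms=3/2b
4) 1118.012ms=3b +559.006ms=3/2b
5) 1677.019ms=9/2b +559.006ms=3/2b
Σ=6b of 6 (161bpm 3/8) — PASS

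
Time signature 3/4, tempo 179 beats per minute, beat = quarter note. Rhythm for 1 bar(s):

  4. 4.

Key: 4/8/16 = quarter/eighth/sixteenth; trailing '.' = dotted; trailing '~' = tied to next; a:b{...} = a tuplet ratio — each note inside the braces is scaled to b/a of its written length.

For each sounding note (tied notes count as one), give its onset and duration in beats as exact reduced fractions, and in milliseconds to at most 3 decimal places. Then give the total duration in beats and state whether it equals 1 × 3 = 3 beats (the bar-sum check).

1) 0.0ms=0b +502.793ms=3/2b
2) 502.793ms=3/2b +502.793ms=3/2b
Σ=3b of 3 (179bpm 3/4) — PASS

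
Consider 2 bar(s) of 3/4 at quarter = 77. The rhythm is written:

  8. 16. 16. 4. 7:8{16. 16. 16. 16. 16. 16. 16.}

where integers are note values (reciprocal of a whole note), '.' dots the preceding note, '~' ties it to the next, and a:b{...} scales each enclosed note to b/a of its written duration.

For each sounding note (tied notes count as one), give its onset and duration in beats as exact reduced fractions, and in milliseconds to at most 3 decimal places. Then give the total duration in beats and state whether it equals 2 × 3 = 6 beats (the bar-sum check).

1) 0.0ms=0b +584.416ms=3/4b
2) 584.416ms=3/4b +292.208ms=3/8b
3) 876.623ms=9/8b +292.208ms=3/8b
4) 1168.831ms=3/2b +1168.831ms=3/2b
5) 2337.662ms=3b +333.952ms=3/7b
6) 2671.614ms=24/7b +333.952ms=3/7b
7) 3005.566ms=27/7b +333.952ms=3/7b
8) 3339.518ms=30/7b +333.952ms=3/7b
9) 3673.469ms=33/7b +333.952ms=3/7b
10) 4007.421ms=36/7b +333.952ms=3/7b
11) 4341.373ms=39/7b +333.952ms=3/7b
Σ=6b of 6 (77bpm 3/4) — PASS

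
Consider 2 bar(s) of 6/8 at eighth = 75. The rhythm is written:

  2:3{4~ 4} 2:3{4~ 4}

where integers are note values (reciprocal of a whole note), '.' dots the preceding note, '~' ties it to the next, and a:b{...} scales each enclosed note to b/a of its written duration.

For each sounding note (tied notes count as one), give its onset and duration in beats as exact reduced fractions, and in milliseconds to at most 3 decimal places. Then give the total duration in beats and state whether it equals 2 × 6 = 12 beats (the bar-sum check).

1) 0.0ms=0b +4800.0ms=6b
2) 4800.0ms=6b +4800.0ms=6b
Σ=12b of 12 (75bpm 6/8) — PASS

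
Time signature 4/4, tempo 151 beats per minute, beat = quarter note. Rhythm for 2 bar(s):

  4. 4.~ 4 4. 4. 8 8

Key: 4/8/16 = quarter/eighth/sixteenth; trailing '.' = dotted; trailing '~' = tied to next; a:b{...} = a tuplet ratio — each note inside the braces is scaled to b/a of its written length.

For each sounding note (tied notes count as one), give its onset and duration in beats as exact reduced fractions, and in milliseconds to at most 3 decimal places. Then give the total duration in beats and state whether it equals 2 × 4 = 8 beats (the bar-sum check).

1) 0.0ms=0b +596.026ms=3/2b
2) 596.026ms=3/2b +993.377ms=5/2b
3) 1589.404ms=4b +596.026ms=3/2b
4) 2185.43ms=11/2b +596.026ms=3/2b
5) 2781.457ms=7b +198.675ms=1/2b
6) 2980.132ms=15/2b +198.675ms=1/2b
Σ=8b of 8 (151bpm 4/4) — PASS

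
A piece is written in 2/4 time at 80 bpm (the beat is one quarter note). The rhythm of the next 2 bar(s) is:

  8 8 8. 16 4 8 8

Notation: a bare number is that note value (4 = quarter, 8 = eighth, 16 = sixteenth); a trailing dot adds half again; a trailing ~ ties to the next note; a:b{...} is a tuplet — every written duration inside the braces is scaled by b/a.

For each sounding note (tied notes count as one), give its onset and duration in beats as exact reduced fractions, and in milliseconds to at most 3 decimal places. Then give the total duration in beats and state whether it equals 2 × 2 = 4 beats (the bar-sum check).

1) 0.0ms=0b +375.0ms=1/2b
2) 375.0ms=1/2b +375.0ms=1/2b
3) 750.0ms=1b +562.5ms=3/4b
4) 1312.5ms=7/4b +187.5ms=1/4b
5) 1500.0ms=2b +750.0ms=1b
6) 2250.0ms=3b +375.0ms=1/2b
7) 2625.0ms=7/2b +375.0ms=1/2b
Σ=4b of 4 (80bpm 2/4) — PASS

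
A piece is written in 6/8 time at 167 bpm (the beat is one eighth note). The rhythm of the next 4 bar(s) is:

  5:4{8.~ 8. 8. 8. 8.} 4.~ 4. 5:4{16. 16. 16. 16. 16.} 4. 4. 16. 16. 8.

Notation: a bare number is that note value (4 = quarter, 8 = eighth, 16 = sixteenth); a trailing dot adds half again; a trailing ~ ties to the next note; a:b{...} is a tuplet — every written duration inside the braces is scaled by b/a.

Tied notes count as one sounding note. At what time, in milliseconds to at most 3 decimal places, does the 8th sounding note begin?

note 8 onset = 66/5b = 4742.515ms

1. 0.0ms @ 0 + 862.275ms (12/5)
2. 862.275ms @ 12/5 + 431.138ms (6/5)
3. 1293.413ms @ 18/5 + 431.138ms (6/5)
4. 1724.551ms @ 24/5 + 431.138ms (6/5)
5. 2155.689ms @ 6 + 2155.689ms (6)
6. 4311.377ms @ 12 + 215.569ms (3/5)
7. 4526.946ms @ 63/5 + 215.569ms (3/5)
8. 4742.515ms @ 66/5 + 215.569ms (3/5)
9. 4958.084ms @ 69/5 + 215.569ms (3/5)
10. 5173.653ms @ 72/5 + 215.569ms (3/5)
11. 5389.222ms @ 15 + 1077.844ms (3)
12. 6467.066ms @ 18 + 1077.844ms (3)
13. 7544.91ms @ 21 + 269.461ms (3/4)
14. 7814.371ms @ 87/4 + 269.461ms (3/4)
15. 8083.832ms @ 45/2 + 538.922ms (3/2)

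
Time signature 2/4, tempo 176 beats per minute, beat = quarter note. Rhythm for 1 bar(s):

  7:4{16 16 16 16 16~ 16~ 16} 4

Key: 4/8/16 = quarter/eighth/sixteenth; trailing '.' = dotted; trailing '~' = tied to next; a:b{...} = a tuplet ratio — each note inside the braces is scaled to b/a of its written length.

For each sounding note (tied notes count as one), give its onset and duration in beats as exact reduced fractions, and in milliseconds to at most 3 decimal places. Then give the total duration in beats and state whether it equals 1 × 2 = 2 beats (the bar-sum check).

1) 0.0ms=0b +48.701ms=1/7b
2) 48.701ms=1/7b +48.701ms=1/7b
3) 97.403ms=2/7b +48.701ms=1/7b
4) 146.104ms=3/7b +48.701ms=1/7b
5) 194.805ms=4/7b +146.104ms=3/7b
6) 340.909ms=1b +340.909ms=1b
Σ=2b of 2 (176bpm 2/4) — PASS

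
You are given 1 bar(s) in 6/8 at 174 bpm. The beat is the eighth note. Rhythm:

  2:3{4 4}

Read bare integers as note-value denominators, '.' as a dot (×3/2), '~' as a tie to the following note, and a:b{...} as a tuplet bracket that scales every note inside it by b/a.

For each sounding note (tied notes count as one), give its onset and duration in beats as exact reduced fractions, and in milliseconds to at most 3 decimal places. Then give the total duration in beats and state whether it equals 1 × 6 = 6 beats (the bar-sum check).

1) 0.0ms=0b +1034.483ms=3b
2) 1034.483ms=3b +1034.483ms=3b
Σ=6b of 6 (174bpm 6/8) — PASS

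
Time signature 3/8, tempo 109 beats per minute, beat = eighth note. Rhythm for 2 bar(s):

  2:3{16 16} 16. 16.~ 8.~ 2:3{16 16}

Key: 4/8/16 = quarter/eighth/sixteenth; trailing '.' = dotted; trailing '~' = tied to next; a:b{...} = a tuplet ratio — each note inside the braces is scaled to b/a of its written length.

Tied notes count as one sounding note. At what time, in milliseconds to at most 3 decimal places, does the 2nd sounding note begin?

note 2 onset = 3/4b = 412.844ms

1. 0.0ms @ 0 + 412.844ms (3/4)
2. 412.844ms @ 3/4 + 412.844ms (3/4)
3. 825.688ms @ 3/2 + 412.844ms (3/4)
4. 1238.532ms @ 9/4 + 1651.376ms (3)
5. 2889.908ms @ 21/4 + 412.844ms (3/4)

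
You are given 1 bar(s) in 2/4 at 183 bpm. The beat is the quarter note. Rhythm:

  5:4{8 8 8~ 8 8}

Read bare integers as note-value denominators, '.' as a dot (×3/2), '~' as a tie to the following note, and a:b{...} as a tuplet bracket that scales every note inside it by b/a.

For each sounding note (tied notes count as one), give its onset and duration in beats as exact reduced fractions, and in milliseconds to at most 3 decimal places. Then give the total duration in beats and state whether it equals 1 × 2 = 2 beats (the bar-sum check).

1) 0.0ms=0b +131.148ms=2/5b
2) 131.148ms=2/5b +131.148ms=2/5b
3) 262.295ms=4/5b +262.295ms=4/5b
4) 524.59ms=8/5b +131.148ms=2/5b
Σ=2b of 2 (183bpm 2/4) — PASS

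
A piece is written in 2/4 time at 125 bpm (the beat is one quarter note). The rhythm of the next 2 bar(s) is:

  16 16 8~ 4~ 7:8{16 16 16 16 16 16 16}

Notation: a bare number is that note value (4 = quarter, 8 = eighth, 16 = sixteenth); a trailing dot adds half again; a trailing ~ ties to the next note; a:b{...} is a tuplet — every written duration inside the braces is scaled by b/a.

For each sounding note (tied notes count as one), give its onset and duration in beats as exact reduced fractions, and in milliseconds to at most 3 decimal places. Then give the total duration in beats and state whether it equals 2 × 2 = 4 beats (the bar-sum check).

1) 0.0ms=0b +120.0ms=1/4b
2) 120.0ms=1/4b +120.0ms=1/4b
3) 240.0ms=1/2b +857.143ms=25/14b
4) 1097.143ms=16/7b +137.143ms=2/7b
5) 1234.286ms=18/7b +137.143ms=2/7b
6) 1371.429ms=20/7b +137.143ms=2/7b
7) 1508.571ms=22/7b +137.143ms=2/7b
8) 1645.714ms=24/7b +137.143ms=2/7b
9) 1782.857ms=26/7b +137.143ms=2/7b
Σ=4b of 4 (125bpm 2/4) — PASS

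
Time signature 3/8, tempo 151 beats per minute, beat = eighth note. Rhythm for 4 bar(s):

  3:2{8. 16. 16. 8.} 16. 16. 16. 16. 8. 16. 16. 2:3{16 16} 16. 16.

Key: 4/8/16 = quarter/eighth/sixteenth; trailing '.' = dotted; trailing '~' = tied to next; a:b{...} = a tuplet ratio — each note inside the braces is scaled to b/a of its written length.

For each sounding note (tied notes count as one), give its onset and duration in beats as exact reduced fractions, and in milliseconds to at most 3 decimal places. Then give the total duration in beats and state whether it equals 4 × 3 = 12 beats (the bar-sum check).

1) 0.0ms=0b +397.351ms=1b
2) 397.351ms=1b +198.675ms=1/2b
3) 596.026ms=3/2b +198.675ms=1/2b
4) 794.702ms=2b +397.351ms=1b
5) 1192.053ms=3b +298.013ms=3/4b
6) 1490.066ms=15/4b +298.013ms=3/4b
7) 1788.079ms=9/2b +298.013ms=3/4b
8) 2086.093ms=21/4b +298.013ms=3/4b
9) 2384.106ms=6b +596.026ms=3/2b
10) 2980.132ms=15/2b +298.013ms=3/4b
11) 3278.146ms=33/4b +298.013ms=3/4b
12) 3576.159ms=9b +298.013ms=3/4b
13) 3874.172ms=39/4b +298.013ms=3/4b
14) 4172.185ms=21/2b +298.013ms=3/4b
15) 4470.199ms=45/4b +298.013ms=3/4b
Σ=12b of 12 (151bpm 3/8) — PASS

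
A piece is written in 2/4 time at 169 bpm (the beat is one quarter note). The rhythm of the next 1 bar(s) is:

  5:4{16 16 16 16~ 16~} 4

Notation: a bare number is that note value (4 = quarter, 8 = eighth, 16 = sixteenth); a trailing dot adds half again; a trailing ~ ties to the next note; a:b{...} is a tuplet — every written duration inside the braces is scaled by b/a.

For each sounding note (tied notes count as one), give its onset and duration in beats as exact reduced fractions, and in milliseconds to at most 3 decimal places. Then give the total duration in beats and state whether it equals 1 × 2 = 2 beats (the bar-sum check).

1) 0.0ms=0b +71.006ms=1/5b
2) 71.006ms=1/5b +71.006ms=1/5b
3) 142.012ms=2/5b +71.006ms=1/5b
4) 213.018ms=3/5b +497.041ms=7/5b
Σ=2b of 2 (169bpm 2/4) — PASS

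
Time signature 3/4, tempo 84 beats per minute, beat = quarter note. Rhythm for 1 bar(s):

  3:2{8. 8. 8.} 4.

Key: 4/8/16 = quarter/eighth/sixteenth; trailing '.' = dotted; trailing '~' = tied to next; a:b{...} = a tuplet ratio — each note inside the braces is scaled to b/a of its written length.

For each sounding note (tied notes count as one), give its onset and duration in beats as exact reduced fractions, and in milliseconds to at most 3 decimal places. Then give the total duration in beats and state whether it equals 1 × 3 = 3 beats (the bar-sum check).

1) 0.0ms=0b +357.143ms=1/2b
2) 357.143ms=1/2b +357.143ms=1/2b
3) 714.286ms=1b +357.143ms=1/2b
4) 1071.429ms=3/2b +1071.429ms=3/2b
Σ=3b of 3 (84bpm 3/4) — PASS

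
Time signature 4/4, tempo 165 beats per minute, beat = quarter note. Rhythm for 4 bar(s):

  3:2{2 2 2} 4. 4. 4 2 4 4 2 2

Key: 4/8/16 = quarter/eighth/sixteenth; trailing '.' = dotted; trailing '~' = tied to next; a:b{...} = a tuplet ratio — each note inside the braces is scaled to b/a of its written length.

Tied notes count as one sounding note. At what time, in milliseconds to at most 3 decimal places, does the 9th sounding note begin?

note 9 onset = 11b = 4000.0ms

1. 0.0ms @ 0 + 484.848ms (4/3)
2. 484.848ms @ 4/3 + 484.848ms (4/3)
3. 969.697ms @ 8/3 + 484.848ms (4/3)
4. 1454.545ms @ 4 + 545.455ms (3/2)
5. 2000.0ms @ 11/2 + 545.455ms (3/2)
6. 2545.455ms @ 7 + 363.636ms (1)
7. 2909.091ms @ 8 + 727.273ms (2)
8. 3636.364ms @ 10 + 363.636ms (1)
9. 4000.0ms @ 11 + 363.636ms (1)
10. 4363.636ms @ 12 + 727.273ms (2)
11. 5090.909ms @ 14 + 727.273ms (2)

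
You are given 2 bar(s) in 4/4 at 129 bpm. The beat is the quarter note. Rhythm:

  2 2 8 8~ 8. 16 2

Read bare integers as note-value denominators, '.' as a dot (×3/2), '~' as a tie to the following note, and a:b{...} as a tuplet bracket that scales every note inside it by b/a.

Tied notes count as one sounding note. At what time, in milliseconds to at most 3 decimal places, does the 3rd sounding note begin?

note 3 onset = 4b = 1860.465ms

1. 0.0ms @ 0 + 930.233ms (2)
2. 930.233ms @ 2 + 930.233ms (2)
3. 1860.465ms @ 4 + 232.558ms (1/2)
4. 2093.023ms @ 9/2 + 581.395ms (5/4)
5. 2674.419ms @ 23/4 + 116.279ms (1/4)
6. 2790.698ms @ 6 + 930.233ms (2)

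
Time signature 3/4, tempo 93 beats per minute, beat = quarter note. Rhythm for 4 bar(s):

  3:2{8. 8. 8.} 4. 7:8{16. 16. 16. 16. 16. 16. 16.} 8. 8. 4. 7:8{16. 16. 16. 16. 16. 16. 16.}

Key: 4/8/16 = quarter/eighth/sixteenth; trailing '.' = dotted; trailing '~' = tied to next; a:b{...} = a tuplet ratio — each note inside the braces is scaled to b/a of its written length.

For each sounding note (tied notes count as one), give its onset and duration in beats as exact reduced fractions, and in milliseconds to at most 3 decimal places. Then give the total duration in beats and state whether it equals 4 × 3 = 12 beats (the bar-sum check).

1) 0.0ms=0b +322.581ms=1/2b
2) 322.581ms=1/2b +322.581ms=1/2b
3) 645.161ms=1b +322.581ms=1/2b
4) 967.742ms=3/2b +967.742ms=3/2b
5) 1935.484ms=3b +276.498ms=3/7b
6) 2211.982ms=24/7b +276.498ms=3/7b
7) 2488.479ms=27/7b +276.498ms=3/7b
8) 2764.977ms=30/7b +276.498ms=3/7b
9) 3041.475ms=33/7b +276.498ms=3/7b
10) 3317.972ms=36/7b +276.498ms=3/7b
11) 3594.47ms=39/7b +276.498ms=3/7b
12) 3870.968ms=6b +483.871ms=3/4b
13) 4354.839ms=27/4b +483.871ms=3/4b
14) 4838.71ms=15/2b +967.742ms=3/2b
15) 5806.452ms=9b +276.498ms=3/7b
16) 6082.949ms=66/7b +276.498ms=3/7b
17) 6359.447ms=69/7b +276.498ms=3/7b
18) 6635.945ms=72/7b +276.498ms=3/7b
19) 6912.442ms=75/7b +276.498ms=3/7b
20) 7188.94ms=78/7b +276.498ms=3/7b
21) 7465.438ms=81/7b +276.498ms=3/7b
Σ=12b of 12 (93bpm 3/4) — PASS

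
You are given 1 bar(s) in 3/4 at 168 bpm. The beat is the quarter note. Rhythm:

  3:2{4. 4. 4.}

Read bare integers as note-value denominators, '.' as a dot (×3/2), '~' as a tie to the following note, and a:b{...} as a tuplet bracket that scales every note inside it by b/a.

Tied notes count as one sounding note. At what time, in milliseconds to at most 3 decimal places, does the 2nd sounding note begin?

note 2 onset = 1b = 357.143ms

1. 0.0ms @ 0 + 357.143ms (1)
2. 357.143ms @ 1 + 357.143ms (1)
3. 714.286ms @ 2 + 357.143ms (1)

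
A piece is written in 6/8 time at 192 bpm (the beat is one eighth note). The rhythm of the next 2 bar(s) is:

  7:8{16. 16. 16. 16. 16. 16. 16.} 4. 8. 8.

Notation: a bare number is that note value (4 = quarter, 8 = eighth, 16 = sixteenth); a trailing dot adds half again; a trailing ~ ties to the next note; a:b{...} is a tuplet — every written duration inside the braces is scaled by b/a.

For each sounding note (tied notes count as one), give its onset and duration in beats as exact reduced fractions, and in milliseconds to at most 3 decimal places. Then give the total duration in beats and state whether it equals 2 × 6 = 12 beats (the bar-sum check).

1) 0.0ms=0b +267.857ms=6/7b
2) 267.857ms=6/7b +267.857ms=6/7b
3) 535.714ms=12/7b +267.857ms=6/7b
4) 803.571ms=18/7b +267.857ms=6/7b
5) 1071.429ms=24/7b +267.857ms=6/7b
6) 1339.286ms=30/7b +267.857ms=6/7b
7) 1607.143ms=36/7b +267.857ms=6/7b
8) 1875.0ms=6b +937.5ms=3b
9) 2812.5ms=9b +468.75ms=3/2b
10) 3281.25ms=21/2b +468.75ms=3/2b
Σ=12b of 12 (192bpm 6/8) — PASS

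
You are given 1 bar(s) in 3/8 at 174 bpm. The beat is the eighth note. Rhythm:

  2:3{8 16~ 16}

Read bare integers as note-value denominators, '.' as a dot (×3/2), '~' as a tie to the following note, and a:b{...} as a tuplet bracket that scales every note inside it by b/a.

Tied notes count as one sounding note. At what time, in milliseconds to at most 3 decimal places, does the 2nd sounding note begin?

note 2 onset = 3/2b = 517.241ms

1. 0.0ms @ 0 + 517.241ms (3/2)
2. 517.241ms @ 3/2 + 517.241ms (3/2)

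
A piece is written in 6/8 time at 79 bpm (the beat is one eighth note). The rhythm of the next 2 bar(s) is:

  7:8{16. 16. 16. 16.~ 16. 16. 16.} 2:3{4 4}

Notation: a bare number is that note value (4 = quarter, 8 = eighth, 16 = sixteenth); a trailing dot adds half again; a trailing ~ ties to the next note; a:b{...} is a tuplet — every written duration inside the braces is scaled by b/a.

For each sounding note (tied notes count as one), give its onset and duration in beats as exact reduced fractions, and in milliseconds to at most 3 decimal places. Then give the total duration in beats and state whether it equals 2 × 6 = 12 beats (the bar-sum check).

1) 0.0ms=0b +650.995ms=6/7b
2) 650.995ms=6/7b +650.995ms=6/7b
3) 1301.989ms=12/7b +650.995ms=6/7b
4) 1952.984ms=18/7b +1301.989ms=12/7b
5) 3254.973ms=30/7b +650.995ms=6/7b
6) 3905.967ms=36/7b +650.995ms=6/7b
7) 4556.962ms=6b +2278.481ms=3b
8) 6835.443ms=9b +2278.481ms=3b
Σ=12b of 12 (79bpm 6/8) — PASS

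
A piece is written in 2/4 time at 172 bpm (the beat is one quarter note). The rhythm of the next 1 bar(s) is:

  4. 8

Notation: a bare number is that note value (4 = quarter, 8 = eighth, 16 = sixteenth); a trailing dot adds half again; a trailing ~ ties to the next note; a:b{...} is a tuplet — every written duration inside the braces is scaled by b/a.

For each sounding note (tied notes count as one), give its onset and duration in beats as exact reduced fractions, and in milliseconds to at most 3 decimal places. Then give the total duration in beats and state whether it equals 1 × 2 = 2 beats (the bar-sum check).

1) 0.0ms=0b +523.256ms=3/2b
2) 523.256ms=3/2b +174.419ms=1/2b
Σ=2b of 2 (172bpm 2/4) — PASS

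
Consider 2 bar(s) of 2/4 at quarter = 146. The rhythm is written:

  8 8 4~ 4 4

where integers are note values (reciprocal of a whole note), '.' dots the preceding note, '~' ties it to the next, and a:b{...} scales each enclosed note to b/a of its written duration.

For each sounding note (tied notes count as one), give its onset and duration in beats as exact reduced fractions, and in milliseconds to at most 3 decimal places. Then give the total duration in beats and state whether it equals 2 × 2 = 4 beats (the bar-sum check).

1) 0.0ms=0b +205.479ms=1/2b
2) 205.479ms=1/2b +205.479ms=1/2b
3) 410.959ms=1b +821.918ms=2b
4) 1232.877ms=3b +410.959ms=1b
Σ=4b of 4 (146bpm 2/4) — PASS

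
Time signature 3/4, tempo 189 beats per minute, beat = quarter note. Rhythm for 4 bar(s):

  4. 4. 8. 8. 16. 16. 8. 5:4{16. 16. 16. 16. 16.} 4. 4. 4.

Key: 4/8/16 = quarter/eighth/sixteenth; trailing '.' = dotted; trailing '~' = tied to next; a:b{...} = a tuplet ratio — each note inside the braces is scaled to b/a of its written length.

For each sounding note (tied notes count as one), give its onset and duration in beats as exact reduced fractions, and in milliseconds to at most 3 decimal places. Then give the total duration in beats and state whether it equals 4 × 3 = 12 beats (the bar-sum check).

1) 0.0ms=0b +476.19ms=3/2b
2) 476.19ms=3/2b +476.19ms=3/2b
3) 952.381ms=3b +238.095ms=3/4b
4) 1190.476ms=15/4b +238.095ms=3/4b
5) 1428.571ms=9/2b +119.048ms=3/8b
6) 1547.619ms=39/8b +119.048ms=3/8b
7) 1666.667ms=21/4b +238.095ms=3/4b
8) 1904.762ms=6b +95.238ms=3/10b
9) 2000.0ms=63/10b +95.238ms=3/10b
10) 2095.238ms=33/5b +95.238ms=3/10b
11) 2190.476ms=69/10b +95.238ms=3/10b
12) 2285.714ms=36/5b +95.238ms=3/10b
13) 2380.952ms=15/2b +476.19ms=3/2b
14) 2857.143ms=9b +476.19ms=3/2b
15) 3333.333ms=21/2b +476.19ms=3/2b
Σ=12b of 12 (189bpm 3/4) — PASS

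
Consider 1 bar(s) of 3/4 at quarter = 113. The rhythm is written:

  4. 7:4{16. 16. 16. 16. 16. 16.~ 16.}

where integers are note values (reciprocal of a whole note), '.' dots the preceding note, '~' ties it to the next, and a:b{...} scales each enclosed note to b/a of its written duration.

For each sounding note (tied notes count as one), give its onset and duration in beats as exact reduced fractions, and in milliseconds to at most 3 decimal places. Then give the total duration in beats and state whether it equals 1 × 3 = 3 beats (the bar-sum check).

1) 0.0ms=0b +796.46ms=3/2b
2) 796.46ms=3/2b +113.78ms=3/14b
3) 910.24ms=12/7b +113.78ms=3/14b
4) 1024.02ms=27/14b +113.78ms=3/14b
5) 1137.8ms=15/7b +113.78ms=3/14b
6) 1251.58ms=33/14b +113.78ms=3/14b
7) 1365.36ms=18/7b +227.56ms=3/7b
Σ=3b of 3 (113bpm 3/4) — PASS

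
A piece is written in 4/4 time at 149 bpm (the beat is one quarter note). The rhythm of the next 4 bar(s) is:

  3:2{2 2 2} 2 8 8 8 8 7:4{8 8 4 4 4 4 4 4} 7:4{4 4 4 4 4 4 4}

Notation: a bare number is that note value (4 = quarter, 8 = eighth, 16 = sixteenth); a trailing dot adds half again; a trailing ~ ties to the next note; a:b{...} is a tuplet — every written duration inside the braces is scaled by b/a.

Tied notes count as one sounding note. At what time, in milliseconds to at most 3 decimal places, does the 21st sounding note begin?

note 21 onset = 100/7b = 5752.637ms

1. 0.0ms @ 0 + 536.913ms (4/3)
2. 536.913ms @ 4/3 + 536.913ms (4/3)
3. 1073.826ms @ 8/3 + 536.913ms (4/3)
4. 1610.738ms @ 4 + 805.369ms (2)
5. 2416.107ms @ 6 + 201.342ms (1/2)
6. 2617.45ms @ 13/2 + 201.342ms (1/2)
7. 2818.792ms @ 7 + 201.342ms (1/2)
8. 3020.134ms @ 15/2 + 201.342ms (1/2)
9. 3221.477ms @ 8 + 115.053ms (2/7)
10. 3336.529ms @ 58/7 + 115.053ms (2/7)
11. 3451.582ms @ 60/7 + 230.105ms (4/7)
12. 3681.687ms @ 64/7 + 230.105ms (4/7)
13. 3911.793ms @ 68/7 + 230.105ms (4/7)
14. 4141.898ms @ 72/7 + 230.105ms (4/7)
15. 4372.004ms @ 76/7 + 230.105ms (4/7)
16. 4602.109ms @ 80/7 + 230.105ms (4/7)
17. 4832.215ms @ 12 + 230.105ms (4/7)
18. 5062.32ms @ 88/7 + 230.105ms (4/7)
19. 5292.426ms @ 92/7 + 230.105ms (4/7)
20. 5522.531ms @ 96/7 + 230.105ms (4/7)
21. 5752.637ms @ 100/7 + 230.105ms (4/7)
22. 5982.742ms @ 104/7 + 230.105ms (4/7)
23. 6212.848ms @ 108/7 + 230.105ms (4/7)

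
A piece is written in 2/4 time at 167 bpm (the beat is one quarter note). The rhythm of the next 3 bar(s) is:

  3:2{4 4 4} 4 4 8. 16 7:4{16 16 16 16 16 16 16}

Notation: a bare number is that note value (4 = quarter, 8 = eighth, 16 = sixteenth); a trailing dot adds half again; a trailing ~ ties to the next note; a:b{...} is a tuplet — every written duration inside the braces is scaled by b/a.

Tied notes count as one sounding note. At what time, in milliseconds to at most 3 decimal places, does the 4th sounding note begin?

note 4 onset = 2b = 718.563ms

1. 0.0ms @ 0 + 239.521ms (2/3)
2. 239.521ms @ 2/3 + 239.521ms (2/3)
3. 479.042ms @ 4/3 + 239.521ms (2/3)
4. 718.563ms @ 2 + 359.281ms (1)
5. 1077.844ms @ 3 + 359.281ms (1)
6. 1437.126ms @ 4 + 269.461ms (3/4)
7. 1706.587ms @ 19/4 + 89.82ms (1/4)
8. 1796.407ms @ 5 + 51.326ms (1/7)
9. 1847.733ms @ 36/7 + 51.326ms (1/7)
10. 1899.059ms @ 37/7 + 51.326ms (1/7)
11. 1950.385ms @ 38/7 + 51.326ms (1/7)
12. 2001.711ms @ 39/7 + 51.326ms (1/7)
13. 2053.037ms @ 40/7 + 51.326ms (1/7)
14. 2104.363ms @ 41/7 + 51.326ms (1/7)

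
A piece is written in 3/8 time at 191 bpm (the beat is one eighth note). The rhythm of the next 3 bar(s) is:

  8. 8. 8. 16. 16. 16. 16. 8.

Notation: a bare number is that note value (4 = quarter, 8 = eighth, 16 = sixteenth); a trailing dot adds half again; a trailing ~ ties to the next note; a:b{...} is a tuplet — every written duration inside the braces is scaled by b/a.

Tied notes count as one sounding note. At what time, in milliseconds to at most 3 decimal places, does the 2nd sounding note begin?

1. 0.0ms @ 0 + 471.204ms (3/2)
2. 471.204ms @ 3/2 + 471.204ms (3/2)
3. 942.408ms @ 3 + 471.204ms (3/2)
4. 1413.613ms @ 9/2 + 235.602ms (3/4)
5. 1649.215ms @ 21/4 + 235.602ms (3/4)
6. 1884.817ms @ 6 + 235.602ms (3/4)
7. 2120.419ms @ 27/4 + 235.602ms (3/4)
8. 2356.021ms @ 15/2 + 471.204ms (3/2)

note 2 onset = 3/2b = 471.204ms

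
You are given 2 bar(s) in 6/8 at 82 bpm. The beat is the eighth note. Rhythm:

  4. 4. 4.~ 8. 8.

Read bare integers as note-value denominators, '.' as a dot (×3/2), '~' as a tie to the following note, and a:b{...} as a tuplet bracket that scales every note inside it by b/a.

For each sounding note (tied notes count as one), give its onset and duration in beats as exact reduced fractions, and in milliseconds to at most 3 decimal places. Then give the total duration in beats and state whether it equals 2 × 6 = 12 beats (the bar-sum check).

1) 0.0ms=0b +2195.122ms=3b
2) 2195.122ms=3b +2195.122ms=3b
3) 4390.244ms=6b +3292.683ms=9/2b
4) 7682.927ms=21/2b +1097.561ms=3/2b
Σ=12b of 12 (82bpm 6/8) — PASS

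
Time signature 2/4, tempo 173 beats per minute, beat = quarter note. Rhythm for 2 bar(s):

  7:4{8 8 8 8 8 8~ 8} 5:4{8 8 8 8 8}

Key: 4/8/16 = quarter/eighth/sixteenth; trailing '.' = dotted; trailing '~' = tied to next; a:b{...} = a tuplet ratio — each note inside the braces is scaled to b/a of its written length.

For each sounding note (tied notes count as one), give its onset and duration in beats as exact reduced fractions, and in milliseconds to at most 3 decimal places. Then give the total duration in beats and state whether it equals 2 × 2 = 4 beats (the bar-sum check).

1) 0.0ms=0b +99.092ms=2/7b
2) 99.092ms=2/7b +99.092ms=2/7b
3) 198.183ms=4/7b +99.092ms=2/7b
4) 297.275ms=6/7b +99.092ms=2/7b
5) 396.367ms=8/7b +99.092ms=2/7b
6) 495.458ms=10/7b +198.183ms=4/7b
7) 693.642ms=2b +138.728ms=2/5b
8) 832.37ms=12/5b +138.728ms=2/5b
9) 971.098ms=14/5b +138.728ms=2/5b
10) 1109.827ms=16/5b +138.728ms=2/5b
11) 1248.555ms=18/5b +138.728ms=2/5b
Σ=4b of 4 (173bpm 2/4) — PASS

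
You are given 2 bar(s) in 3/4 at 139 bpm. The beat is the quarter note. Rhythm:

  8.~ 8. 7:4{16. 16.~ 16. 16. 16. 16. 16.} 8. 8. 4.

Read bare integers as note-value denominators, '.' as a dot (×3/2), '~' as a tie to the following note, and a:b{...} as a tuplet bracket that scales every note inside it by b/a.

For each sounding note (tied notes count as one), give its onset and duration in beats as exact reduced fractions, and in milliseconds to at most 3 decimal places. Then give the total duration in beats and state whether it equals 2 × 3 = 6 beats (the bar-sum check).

1) 0.0ms=0b +647.482ms=3/2b
2) 647.482ms=3/2b +92.497ms=3/14b
3) 739.979ms=12/7b +184.995ms=3/7b
4) 924.974ms=15/7b +92.497ms=3/14b
5) 1017.472ms=33/14b +92.497ms=3/14b
6) 1109.969ms=18/7b +92.497ms=3/14b
7) 1202.467ms=39/14b +92.497ms=3/14b
8) 1294.964ms=3b +323.741ms=3/4b
9) 1618.705ms=15/4b +323.741ms=3/4b
10) 1942.446ms=9/2b +647.482ms=3/2b
Σ=6b of 6 (139bpm 3/4) — PASS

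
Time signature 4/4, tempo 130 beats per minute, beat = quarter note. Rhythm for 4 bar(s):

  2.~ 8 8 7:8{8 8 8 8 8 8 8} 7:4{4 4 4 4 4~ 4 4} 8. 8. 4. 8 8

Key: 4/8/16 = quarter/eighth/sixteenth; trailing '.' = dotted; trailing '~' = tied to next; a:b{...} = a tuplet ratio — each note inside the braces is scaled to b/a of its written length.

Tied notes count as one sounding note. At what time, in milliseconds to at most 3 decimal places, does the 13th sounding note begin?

note 13 onset = 68/7b = 4483.516ms

1. 0.0ms @ 0 + 1615.385ms (7/2)
2. 1615.385ms @ 7/2 + 230.769ms (1/2)
3. 1846.154ms @ 4 + 263.736ms (4/7)
4. 2109.89ms @ 32/7 + 263.736ms (4/7)
5. 2373.626ms @ 36/7 + 263.736ms (4/7)
6. 2637.363ms @ 40/7 + 263.736ms (4/7)
7. 2901.099ms @ 44/7 + 263.736ms (4/7)
8. 3164.835ms @ 48/7 + 263.736ms (4/7)
9. 3428.571ms @ 52/7 + 263.736ms (4/7)
10. 3692.308ms @ 8 + 263.736ms (4/7)
11. 3956.044ms @ 60/7 + 263.736ms (4/7)
12. 4219.78ms @ 64/7 + 263.736ms (4/7)
13. 4483.516ms @ 68/7 + 263.736ms (4/7)
14. 4747.253ms @ 72/7 + 527.473ms (8/7)
15. 5274.725ms @ 80/7 + 263.736ms (4/7)
16. 5538.462ms @ 12 + 346.154ms (3/4)
17. 5884.615ms @ 51/4 + 346.154ms (3/4)
18. 6230.769ms @ 27/2 + 692.308ms (3/2)
19. 6923.077ms @ 15 + 230.769ms (1/2)
20. 7153.846ms @ 31/2 + 230.769ms (1/2)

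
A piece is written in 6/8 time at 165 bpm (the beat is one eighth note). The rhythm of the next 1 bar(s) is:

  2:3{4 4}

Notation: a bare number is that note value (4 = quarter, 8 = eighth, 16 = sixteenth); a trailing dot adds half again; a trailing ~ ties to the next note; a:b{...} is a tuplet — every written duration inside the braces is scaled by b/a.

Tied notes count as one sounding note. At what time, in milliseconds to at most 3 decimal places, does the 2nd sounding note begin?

note 2 onset = 3b = 1090.909ms

1. 0.0ms @ 0 + 1090.909ms (3)
2. 1090.909ms @ 3 + 1090.909ms (3)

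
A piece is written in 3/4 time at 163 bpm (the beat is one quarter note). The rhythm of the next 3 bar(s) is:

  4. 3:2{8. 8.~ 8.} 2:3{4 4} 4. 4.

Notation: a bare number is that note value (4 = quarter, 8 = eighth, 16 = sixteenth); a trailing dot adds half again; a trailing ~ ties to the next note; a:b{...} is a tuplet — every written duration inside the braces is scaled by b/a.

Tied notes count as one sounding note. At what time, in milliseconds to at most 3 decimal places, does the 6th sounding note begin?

1. 0.0ms @ 0 + 552.147ms (3/2)
2. 552.147ms @ 3/2 + 184.049ms (1/2)
3. 736.196ms @ 2 + 368.098ms (1)
4. 1104.294ms @ 3 + 552.147ms (3/2)
5. 1656.442ms @ 9/2 + 552.147ms (3/2)
6. 2208.589ms @ 6 + 552.147ms (3/2)
7. 2760.736ms @ 15/2 + 552.147ms (3/2)

note 6 onset = 6b = 2208.589ms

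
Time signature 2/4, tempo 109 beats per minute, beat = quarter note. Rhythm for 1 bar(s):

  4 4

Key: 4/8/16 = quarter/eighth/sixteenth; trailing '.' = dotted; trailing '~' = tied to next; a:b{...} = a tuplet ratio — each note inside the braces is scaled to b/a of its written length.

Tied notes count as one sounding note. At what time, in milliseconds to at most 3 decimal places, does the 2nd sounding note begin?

1. 0.0ms @ 0 + 550.459ms (1)
2. 550.459ms @ 1 + 550.459ms (1)

note 2 onset = 1b = 550.459ms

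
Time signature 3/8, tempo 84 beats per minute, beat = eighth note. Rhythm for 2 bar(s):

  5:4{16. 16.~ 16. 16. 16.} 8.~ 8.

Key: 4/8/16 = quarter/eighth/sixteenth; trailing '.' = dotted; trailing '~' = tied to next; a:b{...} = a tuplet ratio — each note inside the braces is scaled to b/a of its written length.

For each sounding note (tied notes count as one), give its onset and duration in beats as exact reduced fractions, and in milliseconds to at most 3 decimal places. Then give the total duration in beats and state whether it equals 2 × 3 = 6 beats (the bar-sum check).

1) 0.0ms=0b +428.571ms=3/5b
2) 428.571ms=3/5b +857.143ms=6/5b
3) 1285.714ms=9/5b +428.571ms=3/5b
4) 1714.286ms=12/5b +428.571ms=3/5b
5) 2142.857ms=3b +2142.857ms=3b
Σ=6b of 6 (84bpm 3/8) — PASS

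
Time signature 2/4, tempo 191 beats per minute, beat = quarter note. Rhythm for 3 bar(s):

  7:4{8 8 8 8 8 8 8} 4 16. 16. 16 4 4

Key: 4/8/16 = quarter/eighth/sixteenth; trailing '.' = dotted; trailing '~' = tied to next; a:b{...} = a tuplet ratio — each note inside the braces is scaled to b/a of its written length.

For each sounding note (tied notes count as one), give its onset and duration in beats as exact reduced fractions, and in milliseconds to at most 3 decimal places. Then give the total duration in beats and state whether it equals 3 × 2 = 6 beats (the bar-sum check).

1) 0.0ms=0b +89.753ms=2/7b
2) 89.753ms=2/7b +89.753ms=2/7b
3) 179.506ms=4/7b +89.753ms=2/7b
4) 269.26ms=6/7b +89.753ms=2/7b
5) 359.013ms=8/7b +89.753ms=2/7b
6) 448.766ms=10/7b +89.753ms=2/7b
7) 538.519ms=12/7b +89.753ms=2/7b
8) 628.272ms=2b +314.136ms=1b
9) 942.408ms=3b +117.801ms=3/8b
10) 1060.209ms=27/8b +117.801ms=3/8b
11) 1178.01ms=15/4b +78.534ms=1/4b
12) 1256.545ms=4b +314.136ms=1b
13) 1570.681ms=5b +314.136ms=1b
Σ=6b of 6 (191bpm 2/4) — PASS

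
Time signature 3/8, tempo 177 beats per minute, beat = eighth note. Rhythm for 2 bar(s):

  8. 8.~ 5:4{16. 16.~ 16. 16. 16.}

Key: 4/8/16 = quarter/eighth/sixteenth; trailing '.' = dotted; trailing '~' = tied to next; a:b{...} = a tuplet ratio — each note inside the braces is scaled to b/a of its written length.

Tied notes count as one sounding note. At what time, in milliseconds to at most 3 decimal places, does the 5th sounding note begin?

note 5 onset = 27/5b = 1830.508ms

1. 0.0ms @ 0 + 508.475ms (3/2)
2. 508.475ms @ 3/2 + 711.864ms (21/10)
3. 1220.339ms @ 18/5 + 406.78ms (6/5)
4. 1627.119ms @ 24/5 + 203.39ms (3/5)
5. 1830.508ms @ 27/5 + 203.39ms (3/5)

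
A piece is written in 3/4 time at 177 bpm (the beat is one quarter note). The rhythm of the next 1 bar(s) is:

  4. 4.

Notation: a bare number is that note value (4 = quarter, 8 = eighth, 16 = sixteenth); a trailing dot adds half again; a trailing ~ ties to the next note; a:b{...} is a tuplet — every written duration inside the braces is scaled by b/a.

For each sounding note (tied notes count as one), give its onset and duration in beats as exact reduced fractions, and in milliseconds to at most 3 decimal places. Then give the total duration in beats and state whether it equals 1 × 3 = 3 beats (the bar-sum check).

1) 0.0ms=0b +508.475ms=3/2b
2) 508.475ms=3/2b +508.475ms=3/2b
Σ=3b of 3 (177bpm 3/4) — PASS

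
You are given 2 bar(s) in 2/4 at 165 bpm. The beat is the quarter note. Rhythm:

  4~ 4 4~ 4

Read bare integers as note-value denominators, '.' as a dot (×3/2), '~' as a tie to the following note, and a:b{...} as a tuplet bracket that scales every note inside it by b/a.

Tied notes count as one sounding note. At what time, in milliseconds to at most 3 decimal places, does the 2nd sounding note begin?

note 2 onset = 2b = 727.273ms

1. 0.0ms @ 0 + 727.273ms (2)
2. 727.273ms @ 2 + 727.273ms (2)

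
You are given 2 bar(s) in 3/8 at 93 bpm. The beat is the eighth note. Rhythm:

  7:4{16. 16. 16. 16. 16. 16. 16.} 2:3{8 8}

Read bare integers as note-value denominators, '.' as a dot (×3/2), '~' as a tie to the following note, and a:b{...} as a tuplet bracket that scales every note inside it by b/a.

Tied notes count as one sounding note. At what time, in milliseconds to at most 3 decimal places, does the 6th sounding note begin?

1. 0.0ms @ 0 + 276.498ms (3/7)
2. 276.498ms @ 3/7 + 276.498ms (3/7)
3. 552.995ms @ 6/7 + 276.498ms (3/7)
4. 829.493ms @ 9/7 + 276.498ms (3/7)
5. 1105.991ms @ 12/7 + 276.498ms (3/7)
6. 1382.488ms @ 15/7 + 276.498ms (3/7)
7. 1658.986ms @ 18/7 + 276.498ms (3/7)
8. 1935.484ms @ 3 + 967.742ms (3/2)
9. 2903.226ms @ 9/2 + 967.742ms (3/2)

note 6 onset = 15/7b = 1382.488ms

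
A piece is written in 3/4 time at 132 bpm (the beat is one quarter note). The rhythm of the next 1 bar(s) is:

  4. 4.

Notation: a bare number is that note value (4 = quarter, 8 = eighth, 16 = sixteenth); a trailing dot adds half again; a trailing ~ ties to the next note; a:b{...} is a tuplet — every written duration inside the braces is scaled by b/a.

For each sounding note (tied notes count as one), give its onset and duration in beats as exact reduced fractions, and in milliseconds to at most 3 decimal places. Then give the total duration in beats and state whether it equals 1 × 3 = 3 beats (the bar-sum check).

1) 0.0ms=0b +681.818ms=3/2b
2) 681.818ms=3/2b +681.818ms=3/2b
Σ=3b of 3 (132bpm 3/4) — PASS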